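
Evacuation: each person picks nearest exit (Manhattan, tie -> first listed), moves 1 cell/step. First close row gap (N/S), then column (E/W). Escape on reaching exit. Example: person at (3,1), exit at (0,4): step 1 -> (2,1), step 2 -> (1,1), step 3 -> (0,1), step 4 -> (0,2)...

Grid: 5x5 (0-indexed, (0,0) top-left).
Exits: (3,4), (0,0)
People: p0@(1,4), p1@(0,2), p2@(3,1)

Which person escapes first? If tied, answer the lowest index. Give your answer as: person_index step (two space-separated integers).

Step 1: p0:(1,4)->(2,4) | p1:(0,2)->(0,1) | p2:(3,1)->(3,2)
Step 2: p0:(2,4)->(3,4)->EXIT | p1:(0,1)->(0,0)->EXIT | p2:(3,2)->(3,3)
Step 3: p0:escaped | p1:escaped | p2:(3,3)->(3,4)->EXIT
Exit steps: [2, 2, 3]
First to escape: p0 at step 2

Answer: 0 2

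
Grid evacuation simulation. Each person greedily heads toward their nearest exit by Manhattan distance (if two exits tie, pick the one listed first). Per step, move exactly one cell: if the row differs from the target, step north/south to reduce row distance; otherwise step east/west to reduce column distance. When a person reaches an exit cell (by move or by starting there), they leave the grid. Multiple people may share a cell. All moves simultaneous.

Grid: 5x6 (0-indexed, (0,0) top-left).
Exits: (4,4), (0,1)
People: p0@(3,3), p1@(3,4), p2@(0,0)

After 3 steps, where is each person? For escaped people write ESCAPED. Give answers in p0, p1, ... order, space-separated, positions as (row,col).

Step 1: p0:(3,3)->(4,3) | p1:(3,4)->(4,4)->EXIT | p2:(0,0)->(0,1)->EXIT
Step 2: p0:(4,3)->(4,4)->EXIT | p1:escaped | p2:escaped

ESCAPED ESCAPED ESCAPED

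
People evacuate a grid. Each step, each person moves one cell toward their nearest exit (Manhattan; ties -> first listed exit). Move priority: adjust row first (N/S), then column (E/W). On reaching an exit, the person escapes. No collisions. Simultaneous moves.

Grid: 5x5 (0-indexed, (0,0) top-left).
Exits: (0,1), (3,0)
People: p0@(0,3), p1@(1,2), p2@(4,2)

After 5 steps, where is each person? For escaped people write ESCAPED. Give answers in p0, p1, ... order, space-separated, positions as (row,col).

Step 1: p0:(0,3)->(0,2) | p1:(1,2)->(0,2) | p2:(4,2)->(3,2)
Step 2: p0:(0,2)->(0,1)->EXIT | p1:(0,2)->(0,1)->EXIT | p2:(3,2)->(3,1)
Step 3: p0:escaped | p1:escaped | p2:(3,1)->(3,0)->EXIT

ESCAPED ESCAPED ESCAPED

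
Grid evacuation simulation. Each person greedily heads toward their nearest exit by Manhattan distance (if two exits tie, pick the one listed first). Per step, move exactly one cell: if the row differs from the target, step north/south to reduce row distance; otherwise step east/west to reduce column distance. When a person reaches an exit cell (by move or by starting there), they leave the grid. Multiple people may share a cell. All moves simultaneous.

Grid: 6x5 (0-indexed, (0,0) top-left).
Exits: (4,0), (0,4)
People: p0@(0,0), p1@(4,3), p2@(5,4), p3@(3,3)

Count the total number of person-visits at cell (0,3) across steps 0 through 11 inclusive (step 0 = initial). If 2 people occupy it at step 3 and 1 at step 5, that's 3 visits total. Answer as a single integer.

Step 0: p0@(0,0) p1@(4,3) p2@(5,4) p3@(3,3) -> at (0,3): 0 [-], cum=0
Step 1: p0@(1,0) p1@(4,2) p2@(4,4) p3@(4,3) -> at (0,3): 0 [-], cum=0
Step 2: p0@(2,0) p1@(4,1) p2@(4,3) p3@(4,2) -> at (0,3): 0 [-], cum=0
Step 3: p0@(3,0) p1@ESC p2@(4,2) p3@(4,1) -> at (0,3): 0 [-], cum=0
Step 4: p0@ESC p1@ESC p2@(4,1) p3@ESC -> at (0,3): 0 [-], cum=0
Step 5: p0@ESC p1@ESC p2@ESC p3@ESC -> at (0,3): 0 [-], cum=0
Total visits = 0

Answer: 0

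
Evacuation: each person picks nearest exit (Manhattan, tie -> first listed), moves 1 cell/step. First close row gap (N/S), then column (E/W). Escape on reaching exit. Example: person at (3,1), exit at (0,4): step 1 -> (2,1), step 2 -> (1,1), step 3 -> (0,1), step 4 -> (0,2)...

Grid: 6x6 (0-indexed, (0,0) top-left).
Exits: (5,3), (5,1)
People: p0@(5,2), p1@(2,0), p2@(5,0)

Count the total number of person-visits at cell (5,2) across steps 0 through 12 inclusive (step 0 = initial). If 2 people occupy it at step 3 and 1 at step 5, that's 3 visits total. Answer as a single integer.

Answer: 1

Derivation:
Step 0: p0@(5,2) p1@(2,0) p2@(5,0) -> at (5,2): 1 [p0], cum=1
Step 1: p0@ESC p1@(3,0) p2@ESC -> at (5,2): 0 [-], cum=1
Step 2: p0@ESC p1@(4,0) p2@ESC -> at (5,2): 0 [-], cum=1
Step 3: p0@ESC p1@(5,0) p2@ESC -> at (5,2): 0 [-], cum=1
Step 4: p0@ESC p1@ESC p2@ESC -> at (5,2): 0 [-], cum=1
Total visits = 1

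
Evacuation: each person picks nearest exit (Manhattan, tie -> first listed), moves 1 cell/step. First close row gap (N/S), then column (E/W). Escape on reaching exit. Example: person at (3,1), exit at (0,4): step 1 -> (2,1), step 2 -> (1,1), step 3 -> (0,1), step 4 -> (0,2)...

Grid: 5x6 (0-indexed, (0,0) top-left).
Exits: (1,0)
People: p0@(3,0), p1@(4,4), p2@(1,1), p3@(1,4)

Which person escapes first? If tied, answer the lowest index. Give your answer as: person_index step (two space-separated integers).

Answer: 2 1

Derivation:
Step 1: p0:(3,0)->(2,0) | p1:(4,4)->(3,4) | p2:(1,1)->(1,0)->EXIT | p3:(1,4)->(1,3)
Step 2: p0:(2,0)->(1,0)->EXIT | p1:(3,4)->(2,4) | p2:escaped | p3:(1,3)->(1,2)
Step 3: p0:escaped | p1:(2,4)->(1,4) | p2:escaped | p3:(1,2)->(1,1)
Step 4: p0:escaped | p1:(1,4)->(1,3) | p2:escaped | p3:(1,1)->(1,0)->EXIT
Step 5: p0:escaped | p1:(1,3)->(1,2) | p2:escaped | p3:escaped
Step 6: p0:escaped | p1:(1,2)->(1,1) | p2:escaped | p3:escaped
Step 7: p0:escaped | p1:(1,1)->(1,0)->EXIT | p2:escaped | p3:escaped
Exit steps: [2, 7, 1, 4]
First to escape: p2 at step 1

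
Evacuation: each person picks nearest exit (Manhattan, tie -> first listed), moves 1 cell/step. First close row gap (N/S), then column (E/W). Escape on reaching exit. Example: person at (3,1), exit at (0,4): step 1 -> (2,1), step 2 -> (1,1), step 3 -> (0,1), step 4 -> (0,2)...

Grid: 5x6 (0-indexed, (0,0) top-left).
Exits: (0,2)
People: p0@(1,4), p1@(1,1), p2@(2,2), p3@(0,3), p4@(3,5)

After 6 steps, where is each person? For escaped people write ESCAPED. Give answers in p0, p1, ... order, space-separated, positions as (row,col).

Step 1: p0:(1,4)->(0,4) | p1:(1,1)->(0,1) | p2:(2,2)->(1,2) | p3:(0,3)->(0,2)->EXIT | p4:(3,5)->(2,5)
Step 2: p0:(0,4)->(0,3) | p1:(0,1)->(0,2)->EXIT | p2:(1,2)->(0,2)->EXIT | p3:escaped | p4:(2,5)->(1,5)
Step 3: p0:(0,3)->(0,2)->EXIT | p1:escaped | p2:escaped | p3:escaped | p4:(1,5)->(0,5)
Step 4: p0:escaped | p1:escaped | p2:escaped | p3:escaped | p4:(0,5)->(0,4)
Step 5: p0:escaped | p1:escaped | p2:escaped | p3:escaped | p4:(0,4)->(0,3)
Step 6: p0:escaped | p1:escaped | p2:escaped | p3:escaped | p4:(0,3)->(0,2)->EXIT

ESCAPED ESCAPED ESCAPED ESCAPED ESCAPED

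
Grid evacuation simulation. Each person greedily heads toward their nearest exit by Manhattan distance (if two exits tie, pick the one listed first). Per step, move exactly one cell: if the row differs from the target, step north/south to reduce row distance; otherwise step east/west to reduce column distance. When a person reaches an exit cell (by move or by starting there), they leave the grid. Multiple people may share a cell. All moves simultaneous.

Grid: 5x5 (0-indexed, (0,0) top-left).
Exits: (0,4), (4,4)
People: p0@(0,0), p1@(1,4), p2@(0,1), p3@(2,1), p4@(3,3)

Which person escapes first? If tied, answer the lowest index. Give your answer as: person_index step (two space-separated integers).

Step 1: p0:(0,0)->(0,1) | p1:(1,4)->(0,4)->EXIT | p2:(0,1)->(0,2) | p3:(2,1)->(1,1) | p4:(3,3)->(4,3)
Step 2: p0:(0,1)->(0,2) | p1:escaped | p2:(0,2)->(0,3) | p3:(1,1)->(0,1) | p4:(4,3)->(4,4)->EXIT
Step 3: p0:(0,2)->(0,3) | p1:escaped | p2:(0,3)->(0,4)->EXIT | p3:(0,1)->(0,2) | p4:escaped
Step 4: p0:(0,3)->(0,4)->EXIT | p1:escaped | p2:escaped | p3:(0,2)->(0,3) | p4:escaped
Step 5: p0:escaped | p1:escaped | p2:escaped | p3:(0,3)->(0,4)->EXIT | p4:escaped
Exit steps: [4, 1, 3, 5, 2]
First to escape: p1 at step 1

Answer: 1 1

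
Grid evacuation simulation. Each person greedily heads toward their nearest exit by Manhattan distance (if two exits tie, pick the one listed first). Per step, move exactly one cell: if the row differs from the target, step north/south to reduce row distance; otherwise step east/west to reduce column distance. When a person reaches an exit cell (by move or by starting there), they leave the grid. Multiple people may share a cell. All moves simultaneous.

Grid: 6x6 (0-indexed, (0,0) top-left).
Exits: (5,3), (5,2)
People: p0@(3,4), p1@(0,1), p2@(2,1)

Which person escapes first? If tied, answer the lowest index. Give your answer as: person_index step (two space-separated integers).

Step 1: p0:(3,4)->(4,4) | p1:(0,1)->(1,1) | p2:(2,1)->(3,1)
Step 2: p0:(4,4)->(5,4) | p1:(1,1)->(2,1) | p2:(3,1)->(4,1)
Step 3: p0:(5,4)->(5,3)->EXIT | p1:(2,1)->(3,1) | p2:(4,1)->(5,1)
Step 4: p0:escaped | p1:(3,1)->(4,1) | p2:(5,1)->(5,2)->EXIT
Step 5: p0:escaped | p1:(4,1)->(5,1) | p2:escaped
Step 6: p0:escaped | p1:(5,1)->(5,2)->EXIT | p2:escaped
Exit steps: [3, 6, 4]
First to escape: p0 at step 3

Answer: 0 3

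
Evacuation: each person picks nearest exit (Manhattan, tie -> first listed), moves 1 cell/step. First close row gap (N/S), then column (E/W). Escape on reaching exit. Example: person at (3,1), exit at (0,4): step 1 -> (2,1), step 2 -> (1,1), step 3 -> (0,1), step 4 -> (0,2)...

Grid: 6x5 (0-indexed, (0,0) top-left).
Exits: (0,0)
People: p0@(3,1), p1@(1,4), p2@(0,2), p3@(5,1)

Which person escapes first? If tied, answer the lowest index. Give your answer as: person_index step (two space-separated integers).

Answer: 2 2

Derivation:
Step 1: p0:(3,1)->(2,1) | p1:(1,4)->(0,4) | p2:(0,2)->(0,1) | p3:(5,1)->(4,1)
Step 2: p0:(2,1)->(1,1) | p1:(0,4)->(0,3) | p2:(0,1)->(0,0)->EXIT | p3:(4,1)->(3,1)
Step 3: p0:(1,1)->(0,1) | p1:(0,3)->(0,2) | p2:escaped | p3:(3,1)->(2,1)
Step 4: p0:(0,1)->(0,0)->EXIT | p1:(0,2)->(0,1) | p2:escaped | p3:(2,1)->(1,1)
Step 5: p0:escaped | p1:(0,1)->(0,0)->EXIT | p2:escaped | p3:(1,1)->(0,1)
Step 6: p0:escaped | p1:escaped | p2:escaped | p3:(0,1)->(0,0)->EXIT
Exit steps: [4, 5, 2, 6]
First to escape: p2 at step 2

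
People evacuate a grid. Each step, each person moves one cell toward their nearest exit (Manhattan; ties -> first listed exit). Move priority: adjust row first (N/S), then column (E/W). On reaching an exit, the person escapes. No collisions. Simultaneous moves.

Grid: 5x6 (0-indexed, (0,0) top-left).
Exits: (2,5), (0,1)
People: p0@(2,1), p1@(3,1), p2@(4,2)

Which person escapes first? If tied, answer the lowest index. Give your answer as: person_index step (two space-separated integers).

Step 1: p0:(2,1)->(1,1) | p1:(3,1)->(2,1) | p2:(4,2)->(3,2)
Step 2: p0:(1,1)->(0,1)->EXIT | p1:(2,1)->(1,1) | p2:(3,2)->(2,2)
Step 3: p0:escaped | p1:(1,1)->(0,1)->EXIT | p2:(2,2)->(2,3)
Step 4: p0:escaped | p1:escaped | p2:(2,3)->(2,4)
Step 5: p0:escaped | p1:escaped | p2:(2,4)->(2,5)->EXIT
Exit steps: [2, 3, 5]
First to escape: p0 at step 2

Answer: 0 2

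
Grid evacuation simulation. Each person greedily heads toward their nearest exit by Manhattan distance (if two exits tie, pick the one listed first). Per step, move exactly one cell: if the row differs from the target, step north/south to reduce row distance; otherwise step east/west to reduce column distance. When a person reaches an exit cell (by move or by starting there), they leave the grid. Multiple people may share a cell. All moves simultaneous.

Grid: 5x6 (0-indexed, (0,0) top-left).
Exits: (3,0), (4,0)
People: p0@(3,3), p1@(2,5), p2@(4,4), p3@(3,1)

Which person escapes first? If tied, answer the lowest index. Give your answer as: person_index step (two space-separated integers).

Step 1: p0:(3,3)->(3,2) | p1:(2,5)->(3,5) | p2:(4,4)->(4,3) | p3:(3,1)->(3,0)->EXIT
Step 2: p0:(3,2)->(3,1) | p1:(3,5)->(3,4) | p2:(4,3)->(4,2) | p3:escaped
Step 3: p0:(3,1)->(3,0)->EXIT | p1:(3,4)->(3,3) | p2:(4,2)->(4,1) | p3:escaped
Step 4: p0:escaped | p1:(3,3)->(3,2) | p2:(4,1)->(4,0)->EXIT | p3:escaped
Step 5: p0:escaped | p1:(3,2)->(3,1) | p2:escaped | p3:escaped
Step 6: p0:escaped | p1:(3,1)->(3,0)->EXIT | p2:escaped | p3:escaped
Exit steps: [3, 6, 4, 1]
First to escape: p3 at step 1

Answer: 3 1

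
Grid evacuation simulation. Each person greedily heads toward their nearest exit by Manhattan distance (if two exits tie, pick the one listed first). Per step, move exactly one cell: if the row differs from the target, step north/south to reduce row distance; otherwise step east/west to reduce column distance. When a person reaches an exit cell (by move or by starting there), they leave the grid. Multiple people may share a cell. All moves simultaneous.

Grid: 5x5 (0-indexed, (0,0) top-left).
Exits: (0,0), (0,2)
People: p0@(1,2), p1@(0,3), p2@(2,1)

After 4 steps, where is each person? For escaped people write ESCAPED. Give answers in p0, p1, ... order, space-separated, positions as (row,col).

Step 1: p0:(1,2)->(0,2)->EXIT | p1:(0,3)->(0,2)->EXIT | p2:(2,1)->(1,1)
Step 2: p0:escaped | p1:escaped | p2:(1,1)->(0,1)
Step 3: p0:escaped | p1:escaped | p2:(0,1)->(0,0)->EXIT

ESCAPED ESCAPED ESCAPED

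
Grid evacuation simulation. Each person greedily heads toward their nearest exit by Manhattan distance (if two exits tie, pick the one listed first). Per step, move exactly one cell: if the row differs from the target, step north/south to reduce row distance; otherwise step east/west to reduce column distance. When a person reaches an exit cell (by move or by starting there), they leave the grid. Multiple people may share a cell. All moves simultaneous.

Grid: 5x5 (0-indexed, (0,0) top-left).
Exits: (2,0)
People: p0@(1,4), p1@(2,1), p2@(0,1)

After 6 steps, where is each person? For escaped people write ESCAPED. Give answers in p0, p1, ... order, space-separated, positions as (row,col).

Step 1: p0:(1,4)->(2,4) | p1:(2,1)->(2,0)->EXIT | p2:(0,1)->(1,1)
Step 2: p0:(2,4)->(2,3) | p1:escaped | p2:(1,1)->(2,1)
Step 3: p0:(2,3)->(2,2) | p1:escaped | p2:(2,1)->(2,0)->EXIT
Step 4: p0:(2,2)->(2,1) | p1:escaped | p2:escaped
Step 5: p0:(2,1)->(2,0)->EXIT | p1:escaped | p2:escaped

ESCAPED ESCAPED ESCAPED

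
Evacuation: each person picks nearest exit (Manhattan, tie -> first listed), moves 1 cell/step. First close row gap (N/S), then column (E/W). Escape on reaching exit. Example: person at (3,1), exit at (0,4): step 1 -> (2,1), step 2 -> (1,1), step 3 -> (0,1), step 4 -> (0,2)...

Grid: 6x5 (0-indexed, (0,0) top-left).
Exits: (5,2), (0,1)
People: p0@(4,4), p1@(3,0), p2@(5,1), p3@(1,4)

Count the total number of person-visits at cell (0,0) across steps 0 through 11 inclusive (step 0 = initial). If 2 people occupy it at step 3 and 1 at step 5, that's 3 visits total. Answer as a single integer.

Step 0: p0@(4,4) p1@(3,0) p2@(5,1) p3@(1,4) -> at (0,0): 0 [-], cum=0
Step 1: p0@(5,4) p1@(4,0) p2@ESC p3@(0,4) -> at (0,0): 0 [-], cum=0
Step 2: p0@(5,3) p1@(5,0) p2@ESC p3@(0,3) -> at (0,0): 0 [-], cum=0
Step 3: p0@ESC p1@(5,1) p2@ESC p3@(0,2) -> at (0,0): 0 [-], cum=0
Step 4: p0@ESC p1@ESC p2@ESC p3@ESC -> at (0,0): 0 [-], cum=0
Total visits = 0

Answer: 0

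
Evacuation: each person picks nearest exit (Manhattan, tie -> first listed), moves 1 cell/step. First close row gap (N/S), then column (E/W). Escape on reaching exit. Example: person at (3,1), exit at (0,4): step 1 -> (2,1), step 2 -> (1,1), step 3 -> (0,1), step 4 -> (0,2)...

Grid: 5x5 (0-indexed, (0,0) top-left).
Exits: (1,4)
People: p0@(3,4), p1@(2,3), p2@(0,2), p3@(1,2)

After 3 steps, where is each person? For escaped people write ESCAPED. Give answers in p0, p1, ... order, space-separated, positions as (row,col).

Step 1: p0:(3,4)->(2,4) | p1:(2,3)->(1,3) | p2:(0,2)->(1,2) | p3:(1,2)->(1,3)
Step 2: p0:(2,4)->(1,4)->EXIT | p1:(1,3)->(1,4)->EXIT | p2:(1,2)->(1,3) | p3:(1,3)->(1,4)->EXIT
Step 3: p0:escaped | p1:escaped | p2:(1,3)->(1,4)->EXIT | p3:escaped

ESCAPED ESCAPED ESCAPED ESCAPED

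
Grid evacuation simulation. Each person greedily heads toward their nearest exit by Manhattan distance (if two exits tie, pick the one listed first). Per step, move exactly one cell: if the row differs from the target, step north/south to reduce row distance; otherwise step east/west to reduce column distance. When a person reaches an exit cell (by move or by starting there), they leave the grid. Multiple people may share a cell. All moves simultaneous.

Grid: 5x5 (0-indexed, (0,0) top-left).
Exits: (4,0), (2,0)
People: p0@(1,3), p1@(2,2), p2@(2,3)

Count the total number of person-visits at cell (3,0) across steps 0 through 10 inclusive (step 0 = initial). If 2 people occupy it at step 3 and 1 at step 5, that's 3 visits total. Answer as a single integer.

Answer: 0

Derivation:
Step 0: p0@(1,3) p1@(2,2) p2@(2,3) -> at (3,0): 0 [-], cum=0
Step 1: p0@(2,3) p1@(2,1) p2@(2,2) -> at (3,0): 0 [-], cum=0
Step 2: p0@(2,2) p1@ESC p2@(2,1) -> at (3,0): 0 [-], cum=0
Step 3: p0@(2,1) p1@ESC p2@ESC -> at (3,0): 0 [-], cum=0
Step 4: p0@ESC p1@ESC p2@ESC -> at (3,0): 0 [-], cum=0
Total visits = 0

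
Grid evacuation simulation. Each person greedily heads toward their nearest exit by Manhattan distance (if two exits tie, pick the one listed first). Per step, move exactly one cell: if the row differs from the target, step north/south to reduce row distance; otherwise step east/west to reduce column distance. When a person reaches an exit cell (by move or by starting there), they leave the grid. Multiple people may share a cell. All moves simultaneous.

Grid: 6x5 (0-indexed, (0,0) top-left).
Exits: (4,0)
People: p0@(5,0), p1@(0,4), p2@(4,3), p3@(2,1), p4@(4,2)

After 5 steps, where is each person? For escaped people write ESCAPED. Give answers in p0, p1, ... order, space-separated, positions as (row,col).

Step 1: p0:(5,0)->(4,0)->EXIT | p1:(0,4)->(1,4) | p2:(4,3)->(4,2) | p3:(2,1)->(3,1) | p4:(4,2)->(4,1)
Step 2: p0:escaped | p1:(1,4)->(2,4) | p2:(4,2)->(4,1) | p3:(3,1)->(4,1) | p4:(4,1)->(4,0)->EXIT
Step 3: p0:escaped | p1:(2,4)->(3,4) | p2:(4,1)->(4,0)->EXIT | p3:(4,1)->(4,0)->EXIT | p4:escaped
Step 4: p0:escaped | p1:(3,4)->(4,4) | p2:escaped | p3:escaped | p4:escaped
Step 5: p0:escaped | p1:(4,4)->(4,3) | p2:escaped | p3:escaped | p4:escaped

ESCAPED (4,3) ESCAPED ESCAPED ESCAPED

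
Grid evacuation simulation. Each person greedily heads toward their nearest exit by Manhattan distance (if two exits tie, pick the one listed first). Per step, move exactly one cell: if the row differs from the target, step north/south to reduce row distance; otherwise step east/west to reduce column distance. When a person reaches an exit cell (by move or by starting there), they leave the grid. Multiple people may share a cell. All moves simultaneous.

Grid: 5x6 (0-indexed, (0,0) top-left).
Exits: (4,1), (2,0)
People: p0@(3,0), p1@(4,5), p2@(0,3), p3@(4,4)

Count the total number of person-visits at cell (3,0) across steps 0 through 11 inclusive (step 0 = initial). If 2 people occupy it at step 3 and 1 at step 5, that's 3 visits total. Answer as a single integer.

Step 0: p0@(3,0) p1@(4,5) p2@(0,3) p3@(4,4) -> at (3,0): 1 [p0], cum=1
Step 1: p0@ESC p1@(4,4) p2@(1,3) p3@(4,3) -> at (3,0): 0 [-], cum=1
Step 2: p0@ESC p1@(4,3) p2@(2,3) p3@(4,2) -> at (3,0): 0 [-], cum=1
Step 3: p0@ESC p1@(4,2) p2@(2,2) p3@ESC -> at (3,0): 0 [-], cum=1
Step 4: p0@ESC p1@ESC p2@(2,1) p3@ESC -> at (3,0): 0 [-], cum=1
Step 5: p0@ESC p1@ESC p2@ESC p3@ESC -> at (3,0): 0 [-], cum=1
Total visits = 1

Answer: 1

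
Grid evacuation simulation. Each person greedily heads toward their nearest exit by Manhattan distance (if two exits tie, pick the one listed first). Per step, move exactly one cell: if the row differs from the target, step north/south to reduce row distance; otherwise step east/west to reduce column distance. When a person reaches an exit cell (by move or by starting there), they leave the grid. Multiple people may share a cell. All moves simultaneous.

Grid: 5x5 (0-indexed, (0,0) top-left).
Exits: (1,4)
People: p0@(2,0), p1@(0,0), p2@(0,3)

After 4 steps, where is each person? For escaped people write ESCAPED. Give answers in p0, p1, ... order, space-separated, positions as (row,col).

Step 1: p0:(2,0)->(1,0) | p1:(0,0)->(1,0) | p2:(0,3)->(1,3)
Step 2: p0:(1,0)->(1,1) | p1:(1,0)->(1,1) | p2:(1,3)->(1,4)->EXIT
Step 3: p0:(1,1)->(1,2) | p1:(1,1)->(1,2) | p2:escaped
Step 4: p0:(1,2)->(1,3) | p1:(1,2)->(1,3) | p2:escaped

(1,3) (1,3) ESCAPED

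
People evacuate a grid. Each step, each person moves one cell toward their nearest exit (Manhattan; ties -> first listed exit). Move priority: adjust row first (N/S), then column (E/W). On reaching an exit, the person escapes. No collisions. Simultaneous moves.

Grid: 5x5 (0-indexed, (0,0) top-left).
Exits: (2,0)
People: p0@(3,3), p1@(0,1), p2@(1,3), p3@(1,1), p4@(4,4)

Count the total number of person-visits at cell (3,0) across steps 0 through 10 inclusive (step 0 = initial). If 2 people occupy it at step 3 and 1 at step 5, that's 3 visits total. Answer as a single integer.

Step 0: p0@(3,3) p1@(0,1) p2@(1,3) p3@(1,1) p4@(4,4) -> at (3,0): 0 [-], cum=0
Step 1: p0@(2,3) p1@(1,1) p2@(2,3) p3@(2,1) p4@(3,4) -> at (3,0): 0 [-], cum=0
Step 2: p0@(2,2) p1@(2,1) p2@(2,2) p3@ESC p4@(2,4) -> at (3,0): 0 [-], cum=0
Step 3: p0@(2,1) p1@ESC p2@(2,1) p3@ESC p4@(2,3) -> at (3,0): 0 [-], cum=0
Step 4: p0@ESC p1@ESC p2@ESC p3@ESC p4@(2,2) -> at (3,0): 0 [-], cum=0
Step 5: p0@ESC p1@ESC p2@ESC p3@ESC p4@(2,1) -> at (3,0): 0 [-], cum=0
Step 6: p0@ESC p1@ESC p2@ESC p3@ESC p4@ESC -> at (3,0): 0 [-], cum=0
Total visits = 0

Answer: 0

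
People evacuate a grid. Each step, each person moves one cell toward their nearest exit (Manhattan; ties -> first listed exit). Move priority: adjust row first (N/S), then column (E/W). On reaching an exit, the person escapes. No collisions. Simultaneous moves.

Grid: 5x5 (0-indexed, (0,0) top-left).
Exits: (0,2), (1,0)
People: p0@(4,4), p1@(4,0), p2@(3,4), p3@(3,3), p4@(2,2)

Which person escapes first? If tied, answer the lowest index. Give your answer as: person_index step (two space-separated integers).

Answer: 4 2

Derivation:
Step 1: p0:(4,4)->(3,4) | p1:(4,0)->(3,0) | p2:(3,4)->(2,4) | p3:(3,3)->(2,3) | p4:(2,2)->(1,2)
Step 2: p0:(3,4)->(2,4) | p1:(3,0)->(2,0) | p2:(2,4)->(1,4) | p3:(2,3)->(1,3) | p4:(1,2)->(0,2)->EXIT
Step 3: p0:(2,4)->(1,4) | p1:(2,0)->(1,0)->EXIT | p2:(1,4)->(0,4) | p3:(1,3)->(0,3) | p4:escaped
Step 4: p0:(1,4)->(0,4) | p1:escaped | p2:(0,4)->(0,3) | p3:(0,3)->(0,2)->EXIT | p4:escaped
Step 5: p0:(0,4)->(0,3) | p1:escaped | p2:(0,3)->(0,2)->EXIT | p3:escaped | p4:escaped
Step 6: p0:(0,3)->(0,2)->EXIT | p1:escaped | p2:escaped | p3:escaped | p4:escaped
Exit steps: [6, 3, 5, 4, 2]
First to escape: p4 at step 2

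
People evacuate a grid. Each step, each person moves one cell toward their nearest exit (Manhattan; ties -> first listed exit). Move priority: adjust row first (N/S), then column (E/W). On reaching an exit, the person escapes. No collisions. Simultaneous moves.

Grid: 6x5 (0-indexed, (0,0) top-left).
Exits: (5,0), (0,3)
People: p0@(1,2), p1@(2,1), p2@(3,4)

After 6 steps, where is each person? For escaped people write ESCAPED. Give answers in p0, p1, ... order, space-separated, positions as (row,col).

Step 1: p0:(1,2)->(0,2) | p1:(2,1)->(3,1) | p2:(3,4)->(2,4)
Step 2: p0:(0,2)->(0,3)->EXIT | p1:(3,1)->(4,1) | p2:(2,4)->(1,4)
Step 3: p0:escaped | p1:(4,1)->(5,1) | p2:(1,4)->(0,4)
Step 4: p0:escaped | p1:(5,1)->(5,0)->EXIT | p2:(0,4)->(0,3)->EXIT

ESCAPED ESCAPED ESCAPED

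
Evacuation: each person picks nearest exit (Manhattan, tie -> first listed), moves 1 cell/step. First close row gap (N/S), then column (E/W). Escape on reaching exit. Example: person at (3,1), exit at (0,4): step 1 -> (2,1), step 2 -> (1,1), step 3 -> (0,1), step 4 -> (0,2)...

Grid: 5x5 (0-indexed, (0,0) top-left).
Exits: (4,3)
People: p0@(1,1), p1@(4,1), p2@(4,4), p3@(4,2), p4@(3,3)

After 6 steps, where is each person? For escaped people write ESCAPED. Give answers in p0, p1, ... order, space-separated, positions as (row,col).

Step 1: p0:(1,1)->(2,1) | p1:(4,1)->(4,2) | p2:(4,4)->(4,3)->EXIT | p3:(4,2)->(4,3)->EXIT | p4:(3,3)->(4,3)->EXIT
Step 2: p0:(2,1)->(3,1) | p1:(4,2)->(4,3)->EXIT | p2:escaped | p3:escaped | p4:escaped
Step 3: p0:(3,1)->(4,1) | p1:escaped | p2:escaped | p3:escaped | p4:escaped
Step 4: p0:(4,1)->(4,2) | p1:escaped | p2:escaped | p3:escaped | p4:escaped
Step 5: p0:(4,2)->(4,3)->EXIT | p1:escaped | p2:escaped | p3:escaped | p4:escaped

ESCAPED ESCAPED ESCAPED ESCAPED ESCAPED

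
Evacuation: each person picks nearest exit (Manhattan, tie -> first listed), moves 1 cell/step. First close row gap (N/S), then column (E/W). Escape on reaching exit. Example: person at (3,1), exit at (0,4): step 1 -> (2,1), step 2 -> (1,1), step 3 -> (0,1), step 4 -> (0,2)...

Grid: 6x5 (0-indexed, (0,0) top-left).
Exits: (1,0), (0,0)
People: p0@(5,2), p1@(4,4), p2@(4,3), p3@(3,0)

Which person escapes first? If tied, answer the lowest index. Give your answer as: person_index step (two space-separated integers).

Answer: 3 2

Derivation:
Step 1: p0:(5,2)->(4,2) | p1:(4,4)->(3,4) | p2:(4,3)->(3,3) | p3:(3,0)->(2,0)
Step 2: p0:(4,2)->(3,2) | p1:(3,4)->(2,4) | p2:(3,3)->(2,3) | p3:(2,0)->(1,0)->EXIT
Step 3: p0:(3,2)->(2,2) | p1:(2,4)->(1,4) | p2:(2,3)->(1,3) | p3:escaped
Step 4: p0:(2,2)->(1,2) | p1:(1,4)->(1,3) | p2:(1,3)->(1,2) | p3:escaped
Step 5: p0:(1,2)->(1,1) | p1:(1,3)->(1,2) | p2:(1,2)->(1,1) | p3:escaped
Step 6: p0:(1,1)->(1,0)->EXIT | p1:(1,2)->(1,1) | p2:(1,1)->(1,0)->EXIT | p3:escaped
Step 7: p0:escaped | p1:(1,1)->(1,0)->EXIT | p2:escaped | p3:escaped
Exit steps: [6, 7, 6, 2]
First to escape: p3 at step 2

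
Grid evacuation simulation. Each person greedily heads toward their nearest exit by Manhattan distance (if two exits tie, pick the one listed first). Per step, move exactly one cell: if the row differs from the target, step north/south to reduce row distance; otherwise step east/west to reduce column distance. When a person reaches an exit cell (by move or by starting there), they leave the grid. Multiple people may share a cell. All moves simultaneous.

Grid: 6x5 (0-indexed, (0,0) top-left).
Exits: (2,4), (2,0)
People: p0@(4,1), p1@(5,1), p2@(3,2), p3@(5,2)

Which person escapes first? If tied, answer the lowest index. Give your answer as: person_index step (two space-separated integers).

Answer: 0 3

Derivation:
Step 1: p0:(4,1)->(3,1) | p1:(5,1)->(4,1) | p2:(3,2)->(2,2) | p3:(5,2)->(4,2)
Step 2: p0:(3,1)->(2,1) | p1:(4,1)->(3,1) | p2:(2,2)->(2,3) | p3:(4,2)->(3,2)
Step 3: p0:(2,1)->(2,0)->EXIT | p1:(3,1)->(2,1) | p2:(2,3)->(2,4)->EXIT | p3:(3,2)->(2,2)
Step 4: p0:escaped | p1:(2,1)->(2,0)->EXIT | p2:escaped | p3:(2,2)->(2,3)
Step 5: p0:escaped | p1:escaped | p2:escaped | p3:(2,3)->(2,4)->EXIT
Exit steps: [3, 4, 3, 5]
First to escape: p0 at step 3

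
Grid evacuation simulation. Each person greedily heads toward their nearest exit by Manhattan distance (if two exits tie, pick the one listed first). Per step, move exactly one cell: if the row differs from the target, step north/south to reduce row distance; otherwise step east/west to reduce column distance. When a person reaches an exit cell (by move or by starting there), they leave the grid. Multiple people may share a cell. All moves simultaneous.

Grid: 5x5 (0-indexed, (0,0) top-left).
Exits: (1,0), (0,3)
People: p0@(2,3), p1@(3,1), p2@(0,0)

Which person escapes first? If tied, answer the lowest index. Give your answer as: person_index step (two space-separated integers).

Answer: 2 1

Derivation:
Step 1: p0:(2,3)->(1,3) | p1:(3,1)->(2,1) | p2:(0,0)->(1,0)->EXIT
Step 2: p0:(1,3)->(0,3)->EXIT | p1:(2,1)->(1,1) | p2:escaped
Step 3: p0:escaped | p1:(1,1)->(1,0)->EXIT | p2:escaped
Exit steps: [2, 3, 1]
First to escape: p2 at step 1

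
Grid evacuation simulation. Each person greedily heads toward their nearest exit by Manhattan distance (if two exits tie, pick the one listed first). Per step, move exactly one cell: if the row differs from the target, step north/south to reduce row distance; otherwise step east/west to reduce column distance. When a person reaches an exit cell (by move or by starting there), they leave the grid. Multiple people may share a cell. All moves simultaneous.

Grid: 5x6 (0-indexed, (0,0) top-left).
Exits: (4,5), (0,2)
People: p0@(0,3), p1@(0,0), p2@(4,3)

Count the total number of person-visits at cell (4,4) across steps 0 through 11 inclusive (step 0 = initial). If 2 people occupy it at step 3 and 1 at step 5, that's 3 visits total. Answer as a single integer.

Step 0: p0@(0,3) p1@(0,0) p2@(4,3) -> at (4,4): 0 [-], cum=0
Step 1: p0@ESC p1@(0,1) p2@(4,4) -> at (4,4): 1 [p2], cum=1
Step 2: p0@ESC p1@ESC p2@ESC -> at (4,4): 0 [-], cum=1
Total visits = 1

Answer: 1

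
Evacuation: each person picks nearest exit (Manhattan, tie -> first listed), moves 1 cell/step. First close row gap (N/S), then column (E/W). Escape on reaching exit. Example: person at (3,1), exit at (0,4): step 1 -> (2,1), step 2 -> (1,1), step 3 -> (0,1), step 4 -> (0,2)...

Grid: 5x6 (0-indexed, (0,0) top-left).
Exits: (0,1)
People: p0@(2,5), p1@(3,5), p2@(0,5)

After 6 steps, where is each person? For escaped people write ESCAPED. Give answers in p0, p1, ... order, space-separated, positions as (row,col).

Step 1: p0:(2,5)->(1,5) | p1:(3,5)->(2,5) | p2:(0,5)->(0,4)
Step 2: p0:(1,5)->(0,5) | p1:(2,5)->(1,5) | p2:(0,4)->(0,3)
Step 3: p0:(0,5)->(0,4) | p1:(1,5)->(0,5) | p2:(0,3)->(0,2)
Step 4: p0:(0,4)->(0,3) | p1:(0,5)->(0,4) | p2:(0,2)->(0,1)->EXIT
Step 5: p0:(0,3)->(0,2) | p1:(0,4)->(0,3) | p2:escaped
Step 6: p0:(0,2)->(0,1)->EXIT | p1:(0,3)->(0,2) | p2:escaped

ESCAPED (0,2) ESCAPED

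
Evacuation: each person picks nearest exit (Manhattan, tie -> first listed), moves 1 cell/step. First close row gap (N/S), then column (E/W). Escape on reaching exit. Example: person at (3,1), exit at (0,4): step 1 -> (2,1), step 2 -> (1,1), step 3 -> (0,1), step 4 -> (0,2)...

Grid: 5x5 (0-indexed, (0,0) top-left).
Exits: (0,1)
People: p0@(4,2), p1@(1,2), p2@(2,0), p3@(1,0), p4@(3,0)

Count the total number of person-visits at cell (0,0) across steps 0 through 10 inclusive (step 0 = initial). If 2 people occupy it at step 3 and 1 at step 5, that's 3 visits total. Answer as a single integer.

Answer: 3

Derivation:
Step 0: p0@(4,2) p1@(1,2) p2@(2,0) p3@(1,0) p4@(3,0) -> at (0,0): 0 [-], cum=0
Step 1: p0@(3,2) p1@(0,2) p2@(1,0) p3@(0,0) p4@(2,0) -> at (0,0): 1 [p3], cum=1
Step 2: p0@(2,2) p1@ESC p2@(0,0) p3@ESC p4@(1,0) -> at (0,0): 1 [p2], cum=2
Step 3: p0@(1,2) p1@ESC p2@ESC p3@ESC p4@(0,0) -> at (0,0): 1 [p4], cum=3
Step 4: p0@(0,2) p1@ESC p2@ESC p3@ESC p4@ESC -> at (0,0): 0 [-], cum=3
Step 5: p0@ESC p1@ESC p2@ESC p3@ESC p4@ESC -> at (0,0): 0 [-], cum=3
Total visits = 3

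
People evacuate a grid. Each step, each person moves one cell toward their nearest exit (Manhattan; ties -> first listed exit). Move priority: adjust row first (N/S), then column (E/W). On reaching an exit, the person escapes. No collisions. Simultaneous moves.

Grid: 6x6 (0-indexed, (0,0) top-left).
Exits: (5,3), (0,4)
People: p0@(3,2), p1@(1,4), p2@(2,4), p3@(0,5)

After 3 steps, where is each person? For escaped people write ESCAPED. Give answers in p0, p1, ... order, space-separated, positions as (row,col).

Step 1: p0:(3,2)->(4,2) | p1:(1,4)->(0,4)->EXIT | p2:(2,4)->(1,4) | p3:(0,5)->(0,4)->EXIT
Step 2: p0:(4,2)->(5,2) | p1:escaped | p2:(1,4)->(0,4)->EXIT | p3:escaped
Step 3: p0:(5,2)->(5,3)->EXIT | p1:escaped | p2:escaped | p3:escaped

ESCAPED ESCAPED ESCAPED ESCAPED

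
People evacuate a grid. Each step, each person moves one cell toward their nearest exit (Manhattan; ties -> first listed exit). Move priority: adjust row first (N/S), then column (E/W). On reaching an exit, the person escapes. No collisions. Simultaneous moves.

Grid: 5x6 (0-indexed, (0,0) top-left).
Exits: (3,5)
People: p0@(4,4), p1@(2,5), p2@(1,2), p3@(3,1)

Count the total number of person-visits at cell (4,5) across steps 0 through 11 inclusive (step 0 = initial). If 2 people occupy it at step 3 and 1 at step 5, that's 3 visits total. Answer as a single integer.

Step 0: p0@(4,4) p1@(2,5) p2@(1,2) p3@(3,1) -> at (4,5): 0 [-], cum=0
Step 1: p0@(3,4) p1@ESC p2@(2,2) p3@(3,2) -> at (4,5): 0 [-], cum=0
Step 2: p0@ESC p1@ESC p2@(3,2) p3@(3,3) -> at (4,5): 0 [-], cum=0
Step 3: p0@ESC p1@ESC p2@(3,3) p3@(3,4) -> at (4,5): 0 [-], cum=0
Step 4: p0@ESC p1@ESC p2@(3,4) p3@ESC -> at (4,5): 0 [-], cum=0
Step 5: p0@ESC p1@ESC p2@ESC p3@ESC -> at (4,5): 0 [-], cum=0
Total visits = 0

Answer: 0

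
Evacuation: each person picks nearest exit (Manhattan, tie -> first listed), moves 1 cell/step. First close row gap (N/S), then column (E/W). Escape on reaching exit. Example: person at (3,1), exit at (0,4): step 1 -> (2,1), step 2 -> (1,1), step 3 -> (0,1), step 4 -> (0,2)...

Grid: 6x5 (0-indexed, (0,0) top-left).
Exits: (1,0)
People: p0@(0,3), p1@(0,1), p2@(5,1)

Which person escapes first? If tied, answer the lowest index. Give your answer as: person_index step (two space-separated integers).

Step 1: p0:(0,3)->(1,3) | p1:(0,1)->(1,1) | p2:(5,1)->(4,1)
Step 2: p0:(1,3)->(1,2) | p1:(1,1)->(1,0)->EXIT | p2:(4,1)->(3,1)
Step 3: p0:(1,2)->(1,1) | p1:escaped | p2:(3,1)->(2,1)
Step 4: p0:(1,1)->(1,0)->EXIT | p1:escaped | p2:(2,1)->(1,1)
Step 5: p0:escaped | p1:escaped | p2:(1,1)->(1,0)->EXIT
Exit steps: [4, 2, 5]
First to escape: p1 at step 2

Answer: 1 2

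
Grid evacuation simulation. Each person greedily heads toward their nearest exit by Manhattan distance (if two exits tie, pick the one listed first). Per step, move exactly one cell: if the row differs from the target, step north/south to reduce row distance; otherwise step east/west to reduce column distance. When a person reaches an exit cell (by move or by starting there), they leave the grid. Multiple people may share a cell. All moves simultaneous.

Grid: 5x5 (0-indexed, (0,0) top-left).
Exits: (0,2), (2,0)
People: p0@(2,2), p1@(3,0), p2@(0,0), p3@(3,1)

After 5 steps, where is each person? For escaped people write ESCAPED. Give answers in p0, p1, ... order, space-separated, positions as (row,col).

Step 1: p0:(2,2)->(1,2) | p1:(3,0)->(2,0)->EXIT | p2:(0,0)->(0,1) | p3:(3,1)->(2,1)
Step 2: p0:(1,2)->(0,2)->EXIT | p1:escaped | p2:(0,1)->(0,2)->EXIT | p3:(2,1)->(2,0)->EXIT

ESCAPED ESCAPED ESCAPED ESCAPED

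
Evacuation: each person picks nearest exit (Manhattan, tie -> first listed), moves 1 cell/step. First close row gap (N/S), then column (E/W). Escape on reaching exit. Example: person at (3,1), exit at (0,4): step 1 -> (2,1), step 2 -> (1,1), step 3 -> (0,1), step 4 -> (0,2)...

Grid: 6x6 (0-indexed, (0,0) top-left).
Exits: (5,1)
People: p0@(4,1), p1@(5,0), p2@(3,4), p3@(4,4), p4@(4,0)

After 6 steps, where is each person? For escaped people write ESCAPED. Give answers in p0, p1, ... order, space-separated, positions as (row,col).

Step 1: p0:(4,1)->(5,1)->EXIT | p1:(5,0)->(5,1)->EXIT | p2:(3,4)->(4,4) | p3:(4,4)->(5,4) | p4:(4,0)->(5,0)
Step 2: p0:escaped | p1:escaped | p2:(4,4)->(5,4) | p3:(5,4)->(5,3) | p4:(5,0)->(5,1)->EXIT
Step 3: p0:escaped | p1:escaped | p2:(5,4)->(5,3) | p3:(5,3)->(5,2) | p4:escaped
Step 4: p0:escaped | p1:escaped | p2:(5,3)->(5,2) | p3:(5,2)->(5,1)->EXIT | p4:escaped
Step 5: p0:escaped | p1:escaped | p2:(5,2)->(5,1)->EXIT | p3:escaped | p4:escaped

ESCAPED ESCAPED ESCAPED ESCAPED ESCAPED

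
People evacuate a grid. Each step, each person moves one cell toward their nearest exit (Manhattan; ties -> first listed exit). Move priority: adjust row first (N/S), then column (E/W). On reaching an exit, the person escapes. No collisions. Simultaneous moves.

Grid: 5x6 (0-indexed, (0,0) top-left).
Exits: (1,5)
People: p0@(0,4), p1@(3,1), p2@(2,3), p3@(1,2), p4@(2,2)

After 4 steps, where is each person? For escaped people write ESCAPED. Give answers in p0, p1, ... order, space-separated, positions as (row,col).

Step 1: p0:(0,4)->(1,4) | p1:(3,1)->(2,1) | p2:(2,3)->(1,3) | p3:(1,2)->(1,3) | p4:(2,2)->(1,2)
Step 2: p0:(1,4)->(1,5)->EXIT | p1:(2,1)->(1,1) | p2:(1,3)->(1,4) | p3:(1,3)->(1,4) | p4:(1,2)->(1,3)
Step 3: p0:escaped | p1:(1,1)->(1,2) | p2:(1,4)->(1,5)->EXIT | p3:(1,4)->(1,5)->EXIT | p4:(1,3)->(1,4)
Step 4: p0:escaped | p1:(1,2)->(1,3) | p2:escaped | p3:escaped | p4:(1,4)->(1,5)->EXIT

ESCAPED (1,3) ESCAPED ESCAPED ESCAPED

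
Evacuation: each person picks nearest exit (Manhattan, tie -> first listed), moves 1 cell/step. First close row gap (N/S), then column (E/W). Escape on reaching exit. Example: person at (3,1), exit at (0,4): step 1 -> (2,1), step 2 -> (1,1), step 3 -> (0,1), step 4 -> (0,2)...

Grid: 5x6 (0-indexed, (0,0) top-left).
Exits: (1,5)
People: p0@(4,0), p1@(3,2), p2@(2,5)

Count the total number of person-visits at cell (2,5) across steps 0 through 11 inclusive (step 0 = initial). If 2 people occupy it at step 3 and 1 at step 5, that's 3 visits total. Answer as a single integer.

Answer: 1

Derivation:
Step 0: p0@(4,0) p1@(3,2) p2@(2,5) -> at (2,5): 1 [p2], cum=1
Step 1: p0@(3,0) p1@(2,2) p2@ESC -> at (2,5): 0 [-], cum=1
Step 2: p0@(2,0) p1@(1,2) p2@ESC -> at (2,5): 0 [-], cum=1
Step 3: p0@(1,0) p1@(1,3) p2@ESC -> at (2,5): 0 [-], cum=1
Step 4: p0@(1,1) p1@(1,4) p2@ESC -> at (2,5): 0 [-], cum=1
Step 5: p0@(1,2) p1@ESC p2@ESC -> at (2,5): 0 [-], cum=1
Step 6: p0@(1,3) p1@ESC p2@ESC -> at (2,5): 0 [-], cum=1
Step 7: p0@(1,4) p1@ESC p2@ESC -> at (2,5): 0 [-], cum=1
Step 8: p0@ESC p1@ESC p2@ESC -> at (2,5): 0 [-], cum=1
Total visits = 1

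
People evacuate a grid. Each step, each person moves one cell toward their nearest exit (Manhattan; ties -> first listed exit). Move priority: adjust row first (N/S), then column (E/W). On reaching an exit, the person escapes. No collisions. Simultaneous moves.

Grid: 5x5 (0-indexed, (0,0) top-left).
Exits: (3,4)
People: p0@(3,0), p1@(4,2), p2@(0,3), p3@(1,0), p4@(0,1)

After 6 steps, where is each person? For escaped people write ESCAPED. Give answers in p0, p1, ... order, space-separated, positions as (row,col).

Step 1: p0:(3,0)->(3,1) | p1:(4,2)->(3,2) | p2:(0,3)->(1,3) | p3:(1,0)->(2,0) | p4:(0,1)->(1,1)
Step 2: p0:(3,1)->(3,2) | p1:(3,2)->(3,3) | p2:(1,3)->(2,3) | p3:(2,0)->(3,0) | p4:(1,1)->(2,1)
Step 3: p0:(3,2)->(3,3) | p1:(3,3)->(3,4)->EXIT | p2:(2,3)->(3,3) | p3:(3,0)->(3,1) | p4:(2,1)->(3,1)
Step 4: p0:(3,3)->(3,4)->EXIT | p1:escaped | p2:(3,3)->(3,4)->EXIT | p3:(3,1)->(3,2) | p4:(3,1)->(3,2)
Step 5: p0:escaped | p1:escaped | p2:escaped | p3:(3,2)->(3,3) | p4:(3,2)->(3,3)
Step 6: p0:escaped | p1:escaped | p2:escaped | p3:(3,3)->(3,4)->EXIT | p4:(3,3)->(3,4)->EXIT

ESCAPED ESCAPED ESCAPED ESCAPED ESCAPED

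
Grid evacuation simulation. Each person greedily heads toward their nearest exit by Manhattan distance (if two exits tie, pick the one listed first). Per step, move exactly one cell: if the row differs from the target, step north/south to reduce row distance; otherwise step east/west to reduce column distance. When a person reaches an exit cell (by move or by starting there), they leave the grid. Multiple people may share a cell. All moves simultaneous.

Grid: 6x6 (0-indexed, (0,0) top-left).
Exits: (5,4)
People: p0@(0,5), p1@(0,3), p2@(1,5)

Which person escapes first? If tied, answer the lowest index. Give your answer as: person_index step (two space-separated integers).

Answer: 2 5

Derivation:
Step 1: p0:(0,5)->(1,5) | p1:(0,3)->(1,3) | p2:(1,5)->(2,5)
Step 2: p0:(1,5)->(2,5) | p1:(1,3)->(2,3) | p2:(2,5)->(3,5)
Step 3: p0:(2,5)->(3,5) | p1:(2,3)->(3,3) | p2:(3,5)->(4,5)
Step 4: p0:(3,5)->(4,5) | p1:(3,3)->(4,3) | p2:(4,5)->(5,5)
Step 5: p0:(4,5)->(5,5) | p1:(4,3)->(5,3) | p2:(5,5)->(5,4)->EXIT
Step 6: p0:(5,5)->(5,4)->EXIT | p1:(5,3)->(5,4)->EXIT | p2:escaped
Exit steps: [6, 6, 5]
First to escape: p2 at step 5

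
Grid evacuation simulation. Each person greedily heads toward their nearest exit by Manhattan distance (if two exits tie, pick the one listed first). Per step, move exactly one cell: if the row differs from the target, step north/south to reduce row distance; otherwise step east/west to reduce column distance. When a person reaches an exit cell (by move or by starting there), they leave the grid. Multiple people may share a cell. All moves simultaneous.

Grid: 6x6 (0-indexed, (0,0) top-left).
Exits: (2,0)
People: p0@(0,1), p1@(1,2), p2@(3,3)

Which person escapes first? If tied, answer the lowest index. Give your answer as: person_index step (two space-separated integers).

Step 1: p0:(0,1)->(1,1) | p1:(1,2)->(2,2) | p2:(3,3)->(2,3)
Step 2: p0:(1,1)->(2,1) | p1:(2,2)->(2,1) | p2:(2,3)->(2,2)
Step 3: p0:(2,1)->(2,0)->EXIT | p1:(2,1)->(2,0)->EXIT | p2:(2,2)->(2,1)
Step 4: p0:escaped | p1:escaped | p2:(2,1)->(2,0)->EXIT
Exit steps: [3, 3, 4]
First to escape: p0 at step 3

Answer: 0 3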